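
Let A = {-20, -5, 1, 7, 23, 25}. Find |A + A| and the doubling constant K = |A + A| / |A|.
K = |A + A| / |A| = 20/6 = 10/3

Enumerate A + A = {a + b : a, b ∈ A}. With |A| = 6, there are |A|^2 = 36 ordered sum pairs; collecting distinct values, A + A = {-40, -25, -19, -13, -10, -4, 2, 3, 5, 8, 14, 18, 20, 24, 26, 30, 32, 46, 48, 50}, so |A + A| = 20. Thus K = 20/6 = 10/3. For comparison, the minimum possible |A + A| over all 6-element sets is 2·6 − 1 = 11 (so min K = 11/6), attained only by arithmetic progressions.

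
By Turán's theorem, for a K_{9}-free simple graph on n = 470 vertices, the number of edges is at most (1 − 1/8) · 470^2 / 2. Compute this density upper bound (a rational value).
Turán density bound = (7/8) · 470^2/2 = 386575/4 ≈ 96643.75

Turán's theorem: ex(n, K_{r+1}) is achieved by the complete r-partite Turán graph T(n, r) with parts as balanced as possible, and is at most (1 − 1/r) · n^2/2. For r = 8, n = 470: the density bound is (7/8) · 220900/2 = 386575/4 ≈ 96643.75. The integer-valued extremum is e(T(470, 8)) = 96643, which is strictly less than the density bound 386575/4 since 8 ∤ 470 (the parts of T(470, 8) cannot all be equal).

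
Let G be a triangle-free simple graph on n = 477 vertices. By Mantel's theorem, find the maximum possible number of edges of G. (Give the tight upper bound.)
ex(477, K_3) = ⌊477^2/4⌋ = 56882

Mantel (1907): a triangle-free graph on n vertices has at most ⌊n^2/4⌋ edges, with equality for the complete bipartite graph K_{⌊n/2⌋, ⌈n/2⌉}. For n = 477: ⌊477^2/4⌋ = ⌊227529/4⌋ = 56882. The extremal graph is K_{238, 239}, which has 238·239 = 56882 edges.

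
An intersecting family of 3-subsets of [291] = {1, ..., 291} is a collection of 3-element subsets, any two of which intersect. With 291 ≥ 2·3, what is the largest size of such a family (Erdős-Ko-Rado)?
max |F| = C(290, 2) = 41905

The Erdős-Ko-Rado theorem states: for n ≥ 2k, an intersecting family of k-subsets of an n-element set has size at most C(n − 1, k − 1), with equality for 'star' families {A ⊆ [n] : |A| = k, i ∈ A} (fix an element i). For n = 291, k = 3: C(290, 2) = 41905.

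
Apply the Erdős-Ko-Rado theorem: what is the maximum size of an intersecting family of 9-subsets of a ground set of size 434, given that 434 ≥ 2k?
max |F| = C(433, 8) = 28716756179068386

Erdős-Ko-Rado (1961): when n ≥ 2k, max |F| = C(n−1, k−1). The bound is attained by the star {A : i ∈ A} for any fixed i ∈ [n]. Here C(434−1, 9−1) = C(433, 8) = 28716756179068386.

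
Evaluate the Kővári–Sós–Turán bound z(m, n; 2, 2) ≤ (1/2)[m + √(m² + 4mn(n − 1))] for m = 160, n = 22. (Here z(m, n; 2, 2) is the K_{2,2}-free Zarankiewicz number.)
z(160, 22; 2, 2) ≤ (1/2)[160 + √(160² + 4·160·22·21)] = (1/2)[160 + √321280] = 363.4078

Kővári–Sós–Turán: let r_1, ..., r_160 be the row sums and z = Σ r_i the total number of 1s. Each pair of columns can share at most one row with both entries 1 (else a 2×2 all-ones block appears), so Σ_i C(r_i, 2) ≤ C(22, 2) = 231. By convexity Σ_i C(r_i, 2) ≥ 160·C(z/160, 2) = z(z − 160)/(2·160), giving z² − 160z − 160·22·21 ≤ 0 and hence z ≤ (1/2)[160 + √(25600 + 4·73920)] = (1/2)[160 + √321280] ≈ (1/2)(160 + 566.8157) = 363.4078.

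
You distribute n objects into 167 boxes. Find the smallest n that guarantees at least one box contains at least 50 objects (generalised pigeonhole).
n = (50 − 1)·167 + 1 = 8184

By the generalised pigeonhole principle, to guarantee some box contains ≥ r objects we need more than (r − 1) · k objects total. Threshold: n = (r − 1) · k + 1. With r = 50 and k = 167: n = 49 · 167 + 1 = 8183 + 1 = 8184. For n = 8183 = 49 · 167, we can put exactly 49 objects in every box, avoiding 50 in any single one — so 8184 is tight.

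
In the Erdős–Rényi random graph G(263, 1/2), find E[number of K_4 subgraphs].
E[# K_4] = C(263, 4) · (1/2)^C(4, 2) = 194831715 / 2^6 = 3044245.546875

For each 4-subset S of vertices (there are C(263, 4) = 194831715 such S), let X_S = 1 if S induces a K_4 (all C(4, 2) = 6 edges present). Then P(X_S = 1) = (1/2)^6 = 1/64. By linearity of expectation, E[# K_4] = C(263, 4) · (1/2)^6 = 194831715 / 64 = 3044245.546875.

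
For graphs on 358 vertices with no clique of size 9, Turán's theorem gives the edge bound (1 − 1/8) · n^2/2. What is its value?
Turán density bound = (7/8) · 358^2/2 = 224287/4 ≈ 56071.75

Turán's theorem: ex(n, K_{r+1}) is achieved by the complete r-partite Turán graph T(n, r) with parts as balanced as possible, and is at most (1 − 1/r) · n^2/2. For r = 8, n = 358: the density bound is (7/8) · 128164/2 = 224287/4 ≈ 56071.75. The integer-valued extremum is e(T(358, 8)) = 56071, which is strictly less than the density bound 224287/4 since 8 ∤ 358 (the parts of T(358, 8) cannot all be equal).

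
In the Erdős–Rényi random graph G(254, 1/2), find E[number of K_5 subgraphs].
E[# K_5] = C(254, 5) · (1/2)^C(5, 2) = 8468125050 / 2^10 = 4234062525/512 ≈ 8269653.369141

For each 5-subset S of vertices (there are C(254, 5) = 8468125050 such S), let X_S = 1 if S induces a K_5 (all C(5, 2) = 10 edges present). Then P(X_S = 1) = (1/2)^10 = 1/1024. By linearity of expectation, E[# K_5] = C(254, 5) · (1/2)^10 = 8468125050 / 1024 = 4234062525/512 ≈ 8269653.369141.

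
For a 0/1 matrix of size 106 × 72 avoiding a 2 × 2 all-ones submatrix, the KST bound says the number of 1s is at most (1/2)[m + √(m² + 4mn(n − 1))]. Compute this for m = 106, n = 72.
z(106, 72; 2, 2) ≤ (1/2)[106 + √(106² + 4·106·72·71)] = (1/2)[106 + √2178724] = 791.0251

Kővári–Sós–Turán: let r_1, ..., r_106 be the row sums and z = Σ r_i the total number of 1s. Each pair of columns can share at most one row with both entries 1 (else a 2×2 all-ones block appears), so Σ_i C(r_i, 2) ≤ C(72, 2) = 2556. By convexity Σ_i C(r_i, 2) ≥ 106·C(z/106, 2) = z(z − 106)/(2·106), giving z² − 106z − 106·72·71 ≤ 0 and hence z ≤ (1/2)[106 + √(11236 + 4·541872)] = (1/2)[106 + √2178724] ≈ (1/2)(106 + 1476.0501) = 791.0251.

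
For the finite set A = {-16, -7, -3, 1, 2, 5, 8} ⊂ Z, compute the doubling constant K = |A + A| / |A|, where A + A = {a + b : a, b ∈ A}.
K = |A + A| / |A| = 23/7

Enumerate A + A = {a + b : a, b ∈ A}. With |A| = 7, there are |A|^2 = 49 ordered sum pairs; collecting distinct values, A + A = {-32, -23, -19, -15, -14, -11, -10, -8, -6, -5, -2, -1, 1, 2, 3, 4, 5, 6, 7, 9, 10, 13, 16}, so |A + A| = 23. Thus K = 23/7. For comparison, the minimum possible |A + A| over all 7-element sets is 2·7 − 1 = 13 (so min K = 13/7), attained only by arithmetic progressions.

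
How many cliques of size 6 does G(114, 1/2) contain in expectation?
E[# K_6] = C(114, 6) · (1/2)^C(6, 2) = 2666926108 / 2^15 = 666731527/8192 ≈ 81388.125854

For each 6-subset S of vertices (there are C(114, 6) = 2666926108 such S), let X_S = 1 if S induces a K_6 (all C(6, 2) = 15 edges present). Then P(X_S = 1) = (1/2)^15 = 1/32768. By linearity of expectation, E[# K_6] = C(114, 6) · (1/2)^15 = 2666926108 / 32768 = 666731527/8192 ≈ 81388.125854.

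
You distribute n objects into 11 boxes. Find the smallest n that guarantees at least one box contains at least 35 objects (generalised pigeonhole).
n = (35 − 1)·11 + 1 = 375

By the generalised pigeonhole principle, to guarantee some box contains ≥ r objects we need more than (r − 1) · k objects total. Threshold: n = (r − 1) · k + 1. With r = 35 and k = 11: n = 34 · 11 + 1 = 374 + 1 = 375. For n = 374 = 34 · 11, we can put exactly 34 objects in every box, avoiding 35 in any single one — so 375 is tight.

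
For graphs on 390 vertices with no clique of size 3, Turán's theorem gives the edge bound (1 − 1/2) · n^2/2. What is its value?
Turán density bound = (1/2) · 390^2/2 = 38025

Turán's theorem: ex(n, K_{r+1}) is achieved by the complete r-partite Turán graph T(n, r) with parts as balanced as possible, and is at most (1 − 1/r) · n^2/2. For r = 2, n = 390: the density bound is (1/2) · 152100/2 = 38025. Since 2 ∣ 390, the Turán graph T(390, 2) has parts of equal size 195, and its edge count e(T(390, 2)) = 38025 attains the density bound exactly.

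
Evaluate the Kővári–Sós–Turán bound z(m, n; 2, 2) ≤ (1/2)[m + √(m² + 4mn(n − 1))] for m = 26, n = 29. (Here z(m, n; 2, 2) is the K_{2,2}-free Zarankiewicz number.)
z(26, 29; 2, 2) ≤ (1/2)[26 + √(26² + 4·26·29·28)] = (1/2)[26 + √85124] = 158.8801

Kővári–Sós–Turán: let r_1, ..., r_26 be the row sums and z = Σ r_i the total number of 1s. Each pair of columns can share at most one row with both entries 1 (else a 2×2 all-ones block appears), so Σ_i C(r_i, 2) ≤ C(29, 2) = 406. By convexity Σ_i C(r_i, 2) ≥ 26·C(z/26, 2) = z(z − 26)/(2·26), giving z² − 26z − 26·29·28 ≤ 0 and hence z ≤ (1/2)[26 + √(676 + 4·21112)] = (1/2)[26 + √85124] ≈ (1/2)(26 + 291.7602) = 158.8801.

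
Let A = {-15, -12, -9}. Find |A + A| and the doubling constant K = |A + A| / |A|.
K = |A + A| / |A| = 5/3

Enumerate A + A = {a + b : a, b ∈ A}. With |A| = 3, there are |A|^2 = 9 ordered sum pairs; collecting distinct values, A + A = {-30, -27, -24, -21, -18}, so |A + A| = 5. Thus K = 5/3. Here |A + A| = 2|A| − 1 = 5, the minimum possible — so K = 5/3 is minimal, which holds iff A is an arithmetic progression.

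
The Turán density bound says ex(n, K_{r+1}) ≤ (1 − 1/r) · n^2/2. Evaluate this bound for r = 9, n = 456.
Turán density bound = (8/9) · 456^2/2 = 92416

Turán's theorem: ex(n, K_{r+1}) is achieved by the complete r-partite Turán graph T(n, r) with parts as balanced as possible, and is at most (1 − 1/r) · n^2/2. For r = 9, n = 456: the density bound is (8/9) · 207936/2 = 92416. The integer-valued extremum is e(T(456, 9)) = 92415, which is strictly less than the density bound 92416 since 9 ∤ 456 (the parts of T(456, 9) cannot all be equal).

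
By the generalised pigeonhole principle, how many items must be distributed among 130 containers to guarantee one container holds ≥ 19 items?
n = (19 − 1)·130 + 1 = 2341

By the generalised pigeonhole principle, to guarantee some box contains ≥ r objects we need more than (r − 1) · k objects total. Threshold: n = (r − 1) · k + 1. With r = 19 and k = 130: n = 18 · 130 + 1 = 2340 + 1 = 2341. For n = 2340 = 18 · 130, we can put exactly 18 objects in every box, avoiding 19 in any single one — so 2341 is tight.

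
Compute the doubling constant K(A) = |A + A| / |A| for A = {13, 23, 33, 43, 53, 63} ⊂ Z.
K = |A + A| / |A| = 11/6

Enumerate A + A = {a + b : a, b ∈ A}. With |A| = 6, there are |A|^2 = 36 ordered sum pairs; collecting distinct values, A + A = {26, 36, 46, 56, 66, 76, 86, 96, 106, 116, 126}, so |A + A| = 11. Thus K = 11/6. Here |A + A| = 2|A| − 1 = 11, the minimum possible — so K = 11/6 is minimal, which holds iff A is an arithmetic progression.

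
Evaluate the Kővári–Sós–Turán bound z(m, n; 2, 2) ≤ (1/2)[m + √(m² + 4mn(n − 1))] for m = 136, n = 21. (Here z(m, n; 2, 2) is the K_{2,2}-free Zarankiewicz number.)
z(136, 21; 2, 2) ≤ (1/2)[136 + √(136² + 4·136·21·20)] = (1/2)[136 + √246976] = 316.4834

Kővári–Sós–Turán: let r_1, ..., r_136 be the row sums and z = Σ r_i the total number of 1s. Each pair of columns can share at most one row with both entries 1 (else a 2×2 all-ones block appears), so Σ_i C(r_i, 2) ≤ C(21, 2) = 210. By convexity Σ_i C(r_i, 2) ≥ 136·C(z/136, 2) = z(z − 136)/(2·136), giving z² − 136z − 136·21·20 ≤ 0 and hence z ≤ (1/2)[136 + √(18496 + 4·57120)] = (1/2)[136 + √246976] ≈ (1/2)(136 + 496.9668) = 316.4834.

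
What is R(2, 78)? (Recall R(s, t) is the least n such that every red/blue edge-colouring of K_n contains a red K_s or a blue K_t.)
R(2, 78) = 78

R(2, k) = k for all k ≥ 2: in a 2-colouring of K_k, either some edge is red (a red K_2) or all edges are blue (a blue K_k). And K_{77} coloured all-blue has no blue K_78, so R(2, 78) > 77. Hence R(2, 78) = 78.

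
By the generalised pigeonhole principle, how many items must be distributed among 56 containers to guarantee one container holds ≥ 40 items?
n = (40 − 1)·56 + 1 = 2185

By the generalised pigeonhole principle, to guarantee some box contains ≥ r objects we need more than (r − 1) · k objects total. Threshold: n = (r − 1) · k + 1. With r = 40 and k = 56: n = 39 · 56 + 1 = 2184 + 1 = 2185. For n = 2184 = 39 · 56, we can put exactly 39 objects in every box, avoiding 40 in any single one — so 2185 is tight.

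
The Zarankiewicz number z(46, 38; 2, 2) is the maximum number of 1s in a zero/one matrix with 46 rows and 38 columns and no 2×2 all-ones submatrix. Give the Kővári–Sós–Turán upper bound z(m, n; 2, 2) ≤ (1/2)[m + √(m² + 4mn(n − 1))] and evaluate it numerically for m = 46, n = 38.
z(46, 38; 2, 2) ≤ (1/2)[46 + √(46² + 4·46·38·37)] = (1/2)[46 + √260820] = 278.3527

Kővári–Sós–Turán: let r_1, ..., r_46 be the row sums and z = Σ r_i the total number of 1s. Each pair of columns can share at most one row with both entries 1 (else a 2×2 all-ones block appears), so Σ_i C(r_i, 2) ≤ C(38, 2) = 703. By convexity Σ_i C(r_i, 2) ≥ 46·C(z/46, 2) = z(z − 46)/(2·46), giving z² − 46z − 46·38·37 ≤ 0 and hence z ≤ (1/2)[46 + √(2116 + 4·64676)] = (1/2)[46 + √260820] ≈ (1/2)(46 + 510.7054) = 278.3527.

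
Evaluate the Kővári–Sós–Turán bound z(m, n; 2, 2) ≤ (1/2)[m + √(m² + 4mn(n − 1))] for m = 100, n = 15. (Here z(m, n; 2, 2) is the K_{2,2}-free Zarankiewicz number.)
z(100, 15; 2, 2) ≤ (1/2)[100 + √(100² + 4·100·15·14)] = (1/2)[100 + √94000] = 203.2971

Kővári–Sós–Turán: let r_1, ..., r_100 be the row sums and z = Σ r_i the total number of 1s. Each pair of columns can share at most one row with both entries 1 (else a 2×2 all-ones block appears), so Σ_i C(r_i, 2) ≤ C(15, 2) = 105. By convexity Σ_i C(r_i, 2) ≥ 100·C(z/100, 2) = z(z − 100)/(2·100), giving z² − 100z − 100·15·14 ≤ 0 and hence z ≤ (1/2)[100 + √(10000 + 4·21000)] = (1/2)[100 + √94000] ≈ (1/2)(100 + 306.5942) = 203.2971.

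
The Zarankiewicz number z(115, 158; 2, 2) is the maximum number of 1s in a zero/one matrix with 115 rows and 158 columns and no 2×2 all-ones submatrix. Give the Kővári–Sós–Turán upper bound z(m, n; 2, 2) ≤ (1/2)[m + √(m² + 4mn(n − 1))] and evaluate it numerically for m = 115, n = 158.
z(115, 158; 2, 2) ≤ (1/2)[115 + √(115² + 4·115·158·157)] = (1/2)[115 + √11423985] = 1747.4693

Kővári–Sós–Turán: let r_1, ..., r_115 be the row sums and z = Σ r_i the total number of 1s. Each pair of columns can share at most one row with both entries 1 (else a 2×2 all-ones block appears), so Σ_i C(r_i, 2) ≤ C(158, 2) = 12403. By convexity Σ_i C(r_i, 2) ≥ 115·C(z/115, 2) = z(z − 115)/(2·115), giving z² − 115z − 115·158·157 ≤ 0 and hence z ≤ (1/2)[115 + √(13225 + 4·2852690)] = (1/2)[115 + √11423985] ≈ (1/2)(115 + 3379.9386) = 1747.4693.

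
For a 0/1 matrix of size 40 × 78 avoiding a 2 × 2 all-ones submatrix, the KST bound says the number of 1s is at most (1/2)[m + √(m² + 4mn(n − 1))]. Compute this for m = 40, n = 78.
z(40, 78; 2, 2) ≤ (1/2)[40 + √(40² + 4·40·78·77)] = (1/2)[40 + √962560] = 510.5507

Kővári–Sós–Turán: let r_1, ..., r_40 be the row sums and z = Σ r_i the total number of 1s. Each pair of columns can share at most one row with both entries 1 (else a 2×2 all-ones block appears), so Σ_i C(r_i, 2) ≤ C(78, 2) = 3003. By convexity Σ_i C(r_i, 2) ≥ 40·C(z/40, 2) = z(z − 40)/(2·40), giving z² − 40z − 40·78·77 ≤ 0 and hence z ≤ (1/2)[40 + √(1600 + 4·240240)] = (1/2)[40 + √962560] ≈ (1/2)(40 + 981.1014) = 510.5507.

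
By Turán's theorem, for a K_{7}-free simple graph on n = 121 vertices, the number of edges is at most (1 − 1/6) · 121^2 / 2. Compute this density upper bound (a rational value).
Turán density bound = (5/6) · 121^2/2 = 73205/12 ≈ 6100.4167

Turán's theorem: ex(n, K_{r+1}) is achieved by the complete r-partite Turán graph T(n, r) with parts as balanced as possible, and is at most (1 − 1/r) · n^2/2. For r = 6, n = 121: the density bound is (5/6) · 14641/2 = 73205/12 ≈ 6100.4167. The integer-valued extremum is e(T(121, 6)) = 6100, which is strictly less than the density bound 73205/12 since 6 ∤ 121 (the parts of T(121, 6) cannot all be equal).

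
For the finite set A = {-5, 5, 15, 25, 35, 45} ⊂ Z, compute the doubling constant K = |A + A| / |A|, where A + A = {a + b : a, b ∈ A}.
K = |A + A| / |A| = 11/6

Enumerate A + A = {a + b : a, b ∈ A}. With |A| = 6, there are |A|^2 = 36 ordered sum pairs; collecting distinct values, A + A = {-10, 0, 10, 20, 30, 40, 50, 60, 70, 80, 90}, so |A + A| = 11. Thus K = 11/6. Here |A + A| = 2|A| − 1 = 11, the minimum possible — so K = 11/6 is minimal, which holds iff A is an arithmetic progression.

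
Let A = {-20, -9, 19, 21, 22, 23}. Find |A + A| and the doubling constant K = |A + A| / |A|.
K = |A + A| / |A| = 19/6

Enumerate A + A = {a + b : a, b ∈ A}. With |A| = 6, there are |A|^2 = 36 ordered sum pairs; collecting distinct values, A + A = {-40, -29, -18, -1, 1, 2, 3, 10, 12, 13, 14, 38, 40, 41, 42, 43, 44, 45, 46}, so |A + A| = 19. Thus K = 19/6. For comparison, the minimum possible |A + A| over all 6-element sets is 2·6 − 1 = 11 (so min K = 11/6), attained only by arithmetic progressions.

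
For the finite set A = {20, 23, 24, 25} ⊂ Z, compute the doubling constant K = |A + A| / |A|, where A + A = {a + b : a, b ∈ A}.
K = |A + A| / |A| = 9/4

Enumerate A + A = {a + b : a, b ∈ A}. With |A| = 4, there are |A|^2 = 16 ordered sum pairs; collecting distinct values, A + A = {40, 43, 44, 45, 46, 47, 48, 49, 50}, so |A + A| = 9. Thus K = 9/4. For comparison, the minimum possible |A + A| over all 4-element sets is 2·4 − 1 = 7 (so min K = 7/4), attained only by arithmetic progressions.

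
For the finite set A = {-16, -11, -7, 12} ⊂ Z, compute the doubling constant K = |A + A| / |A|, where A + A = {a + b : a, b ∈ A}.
K = |A + A| / |A| = 10/4 = 5/2

Enumerate A + A = {a + b : a, b ∈ A}. With |A| = 4, there are |A|^2 = 16 ordered sum pairs; collecting distinct values, A + A = {-32, -27, -23, -22, -18, -14, -4, 1, 5, 24}, so |A + A| = 10. Thus K = 10/4 = 5/2. For comparison, the minimum possible |A + A| over all 4-element sets is 2·4 − 1 = 7 (so min K = 7/4), attained only by arithmetic progressions.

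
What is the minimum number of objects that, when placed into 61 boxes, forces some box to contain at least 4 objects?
n = (4 − 1)·61 + 1 = 184

By the generalised pigeonhole principle, to guarantee some box contains ≥ r objects we need more than (r − 1) · k objects total. Threshold: n = (r − 1) · k + 1. With r = 4 and k = 61: n = 3 · 61 + 1 = 183 + 1 = 184. For n = 183 = 3 · 61, we can put exactly 3 objects in every box, avoiding 4 in any single one — so 184 is tight.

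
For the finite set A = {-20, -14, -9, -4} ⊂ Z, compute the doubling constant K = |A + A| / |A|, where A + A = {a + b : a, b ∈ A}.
K = |A + A| / |A| = 9/4

Enumerate A + A = {a + b : a, b ∈ A}. With |A| = 4, there are |A|^2 = 16 ordered sum pairs; collecting distinct values, A + A = {-40, -34, -29, -28, -24, -23, -18, -13, -8}, so |A + A| = 9. Thus K = 9/4. For comparison, the minimum possible |A + A| over all 4-element sets is 2·4 − 1 = 7 (so min K = 7/4), attained only by arithmetic progressions.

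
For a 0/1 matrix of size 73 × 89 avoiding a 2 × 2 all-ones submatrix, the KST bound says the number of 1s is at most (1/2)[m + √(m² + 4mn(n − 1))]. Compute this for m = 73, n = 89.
z(73, 89; 2, 2) ≤ (1/2)[73 + √(73² + 4·73·89·88)] = (1/2)[73 + √2292273] = 793.5127

Kővári–Sós–Turán: let r_1, ..., r_73 be the row sums and z = Σ r_i the total number of 1s. Each pair of columns can share at most one row with both entries 1 (else a 2×2 all-ones block appears), so Σ_i C(r_i, 2) ≤ C(89, 2) = 3916. By convexity Σ_i C(r_i, 2) ≥ 73·C(z/73, 2) = z(z − 73)/(2·73), giving z² − 73z − 73·89·88 ≤ 0 and hence z ≤ (1/2)[73 + √(5329 + 4·571736)] = (1/2)[73 + √2292273] ≈ (1/2)(73 + 1514.0254) = 793.5127.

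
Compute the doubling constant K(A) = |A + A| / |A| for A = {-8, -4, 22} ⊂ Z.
K = |A + A| / |A| = 6/3 = 2

Enumerate A + A = {a + b : a, b ∈ A}. With |A| = 3, there are |A|^2 = 9 ordered sum pairs; collecting distinct values, A + A = {-16, -12, -8, 14, 18, 44}, so |A + A| = 6. Thus K = 6/3 = 2. For comparison, the minimum possible |A + A| over all 3-element sets is 2·3 − 1 = 5 (so min K = 5/3), attained only by arithmetic progressions.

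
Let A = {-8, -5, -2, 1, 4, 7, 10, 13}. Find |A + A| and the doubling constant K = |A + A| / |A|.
K = |A + A| / |A| = 15/8

Enumerate A + A = {a + b : a, b ∈ A}. With |A| = 8, there are |A|^2 = 64 ordered sum pairs; collecting distinct values, A + A = {-16, -13, -10, -7, -4, -1, 2, 5, 8, 11, 14, 17, 20, 23, 26}, so |A + A| = 15. Thus K = 15/8. Here |A + A| = 2|A| − 1 = 15, the minimum possible — so K = 15/8 is minimal, which holds iff A is an arithmetic progression.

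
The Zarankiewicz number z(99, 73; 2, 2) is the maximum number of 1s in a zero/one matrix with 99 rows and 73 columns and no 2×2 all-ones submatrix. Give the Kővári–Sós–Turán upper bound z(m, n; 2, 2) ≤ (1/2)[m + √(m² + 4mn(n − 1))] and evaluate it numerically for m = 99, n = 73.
z(99, 73; 2, 2) ≤ (1/2)[99 + √(99² + 4·99·73·72)] = (1/2)[99 + √2091177] = 772.5451

Kővári–Sós–Turán: let r_1, ..., r_99 be the row sums and z = Σ r_i the total number of 1s. Each pair of columns can share at most one row with both entries 1 (else a 2×2 all-ones block appears), so Σ_i C(r_i, 2) ≤ C(73, 2) = 2628. By convexity Σ_i C(r_i, 2) ≥ 99·C(z/99, 2) = z(z − 99)/(2·99), giving z² − 99z − 99·73·72 ≤ 0 and hence z ≤ (1/2)[99 + √(9801 + 4·520344)] = (1/2)[99 + √2091177] ≈ (1/2)(99 + 1446.0902) = 772.5451.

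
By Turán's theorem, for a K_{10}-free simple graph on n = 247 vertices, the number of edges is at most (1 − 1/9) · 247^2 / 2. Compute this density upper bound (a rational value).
Turán density bound = (8/9) · 247^2/2 = 244036/9 ≈ 27115.1111

Turán's theorem: ex(n, K_{r+1}) is achieved by the complete r-partite Turán graph T(n, r) with parts as balanced as possible, and is at most (1 − 1/r) · n^2/2. For r = 9, n = 247: the density bound is (8/9) · 61009/2 = 244036/9 ≈ 27115.1111. The integer-valued extremum is e(T(247, 9)) = 27114, which is strictly less than the density bound 244036/9 since 9 ∤ 247 (the parts of T(247, 9) cannot all be equal).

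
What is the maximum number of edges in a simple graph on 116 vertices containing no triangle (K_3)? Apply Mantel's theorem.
ex(116, K_3) = ⌊116^2/4⌋ = 3364

Mantel (1907): a triangle-free graph on n vertices has at most ⌊n^2/4⌋ edges, with equality for the complete bipartite graph K_{⌊n/2⌋, ⌈n/2⌉}. For n = 116: ⌊116^2/4⌋ = ⌊13456/4⌋ = 3364. The extremal graph is K_{58, 58}, which has 58·58 = 3364 edges.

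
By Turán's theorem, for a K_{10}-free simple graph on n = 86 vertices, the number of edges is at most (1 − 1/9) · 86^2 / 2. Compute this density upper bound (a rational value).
Turán density bound = (8/9) · 86^2/2 = 29584/9 ≈ 3287.1111

Turán's theorem: ex(n, K_{r+1}) is achieved by the complete r-partite Turán graph T(n, r) with parts as balanced as possible, and is at most (1 − 1/r) · n^2/2. For r = 9, n = 86: the density bound is (8/9) · 7396/2 = 29584/9 ≈ 3287.1111. The integer-valued extremum is e(T(86, 9)) = 3286, which is strictly less than the density bound 29584/9 since 9 ∤ 86 (the parts of T(86, 9) cannot all be equal).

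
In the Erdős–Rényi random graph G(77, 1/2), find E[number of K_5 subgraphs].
E[# K_5] = C(77, 5) · (1/2)^C(5, 2) = 19757815 / 2^10 ≈ 19294.741211

For each 5-subset S of vertices (there are C(77, 5) = 19757815 such S), let X_S = 1 if S induces a K_5 (all C(5, 2) = 10 edges present). Then P(X_S = 1) = (1/2)^10 = 1/1024. By linearity of expectation, E[# K_5] = C(77, 5) · (1/2)^10 = 19757815 / 1024 ≈ 19294.741211.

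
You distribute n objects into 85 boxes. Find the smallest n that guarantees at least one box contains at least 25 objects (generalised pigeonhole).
n = (25 − 1)·85 + 1 = 2041

By the generalised pigeonhole principle, to guarantee some box contains ≥ r objects we need more than (r − 1) · k objects total. Threshold: n = (r − 1) · k + 1. With r = 25 and k = 85: n = 24 · 85 + 1 = 2040 + 1 = 2041. For n = 2040 = 24 · 85, we can put exactly 24 objects in every box, avoiding 25 in any single one — so 2041 is tight.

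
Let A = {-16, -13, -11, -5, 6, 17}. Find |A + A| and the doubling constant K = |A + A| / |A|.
K = |A + A| / |A| = 18/6 = 3

Enumerate A + A = {a + b : a, b ∈ A}. With |A| = 6, there are |A|^2 = 36 ordered sum pairs; collecting distinct values, A + A = {-32, -29, -27, -26, -24, -22, -21, -18, -16, -10, -7, -5, 1, 4, 6, 12, 23, 34}, so |A + A| = 18. Thus K = 18/6 = 3. For comparison, the minimum possible |A + A| over all 6-element sets is 2·6 − 1 = 11 (so min K = 11/6), attained only by arithmetic progressions.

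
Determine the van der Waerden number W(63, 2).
W(63, 2) = 63 + 1 = 64

A 2-term AP is any pair of integers, so a monochromatic 2-AP exists iff some colour is used at least twice. With 63 colours, the colouring i ↦ i on {1, ..., 63} uses each colour once, avoiding any monochromatic pair, so W(63, 2) > 63. For {1, ..., 64}, pigeonhole forces two integers of the same colour, which form a monochromatic 2-AP. Hence W(63, 2) = 64.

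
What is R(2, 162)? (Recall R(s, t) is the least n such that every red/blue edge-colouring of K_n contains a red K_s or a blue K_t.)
R(2, 162) = 162

R(2, k) = k for all k ≥ 2: in a 2-colouring of K_k, either some edge is red (a red K_2) or all edges are blue (a blue K_k). And K_{161} coloured all-blue has no blue K_162, so R(2, 162) > 161. Hence R(2, 162) = 162.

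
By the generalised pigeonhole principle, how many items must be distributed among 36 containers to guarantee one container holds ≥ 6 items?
n = (6 − 1)·36 + 1 = 181

By the generalised pigeonhole principle, to guarantee some box contains ≥ r objects we need more than (r − 1) · k objects total. Threshold: n = (r − 1) · k + 1. With r = 6 and k = 36: n = 5 · 36 + 1 = 180 + 1 = 181. For n = 180 = 5 · 36, we can put exactly 5 objects in every box, avoiding 6 in any single one — so 181 is tight.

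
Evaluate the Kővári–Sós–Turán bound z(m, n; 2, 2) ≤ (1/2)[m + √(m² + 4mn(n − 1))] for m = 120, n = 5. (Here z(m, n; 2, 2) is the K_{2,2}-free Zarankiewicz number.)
z(120, 5; 2, 2) ≤ (1/2)[120 + √(120² + 4·120·5·4)] = (1/2)[120 + √24000] = 137.4597

Kővári–Sós–Turán: let r_1, ..., r_120 be the row sums and z = Σ r_i the total number of 1s. Each pair of columns can share at most one row with both entries 1 (else a 2×2 all-ones block appears), so Σ_i C(r_i, 2) ≤ C(5, 2) = 10. By convexity Σ_i C(r_i, 2) ≥ 120·C(z/120, 2) = z(z − 120)/(2·120), giving z² − 120z − 120·5·4 ≤ 0 and hence z ≤ (1/2)[120 + √(14400 + 4·2400)] = (1/2)[120 + √24000] ≈ (1/2)(120 + 154.9193) = 137.4597.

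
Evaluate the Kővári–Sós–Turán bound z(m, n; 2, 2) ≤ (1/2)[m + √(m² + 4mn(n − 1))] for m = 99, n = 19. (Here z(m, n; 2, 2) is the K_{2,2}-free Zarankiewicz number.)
z(99, 19; 2, 2) ≤ (1/2)[99 + √(99² + 4·99·19·18)] = (1/2)[99 + √145233] = 240.0472

Kővári–Sós–Turán: let r_1, ..., r_99 be the row sums and z = Σ r_i the total number of 1s. Each pair of columns can share at most one row with both entries 1 (else a 2×2 all-ones block appears), so Σ_i C(r_i, 2) ≤ C(19, 2) = 171. By convexity Σ_i C(r_i, 2) ≥ 99·C(z/99, 2) = z(z − 99)/(2·99), giving z² − 99z − 99·19·18 ≤ 0 and hence z ≤ (1/2)[99 + √(9801 + 4·33858)] = (1/2)[99 + √145233] ≈ (1/2)(99 + 381.0945) = 240.0472.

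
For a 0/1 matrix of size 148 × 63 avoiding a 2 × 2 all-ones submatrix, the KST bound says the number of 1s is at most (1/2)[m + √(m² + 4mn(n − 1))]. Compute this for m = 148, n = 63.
z(148, 63; 2, 2) ≤ (1/2)[148 + √(148² + 4·148·63·62)] = (1/2)[148 + √2334256] = 837.9136

Kővári–Sós–Turán: let r_1, ..., r_148 be the row sums and z = Σ r_i the total number of 1s. Each pair of columns can share at most one row with both entries 1 (else a 2×2 all-ones block appears), so Σ_i C(r_i, 2) ≤ C(63, 2) = 1953. By convexity Σ_i C(r_i, 2) ≥ 148·C(z/148, 2) = z(z − 148)/(2·148), giving z² − 148z − 148·63·62 ≤ 0 and hence z ≤ (1/2)[148 + √(21904 + 4·578088)] = (1/2)[148 + √2334256] ≈ (1/2)(148 + 1527.8272) = 837.9136.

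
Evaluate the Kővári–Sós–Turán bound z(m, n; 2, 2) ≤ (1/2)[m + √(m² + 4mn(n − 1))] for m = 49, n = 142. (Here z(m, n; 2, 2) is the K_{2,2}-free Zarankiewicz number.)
z(49, 142; 2, 2) ≤ (1/2)[49 + √(49² + 4·49·142·141)] = (1/2)[49 + √3926713] = 1015.2968

Kővári–Sós–Turán: let r_1, ..., r_49 be the row sums and z = Σ r_i the total number of 1s. Each pair of columns can share at most one row with both entries 1 (else a 2×2 all-ones block appears), so Σ_i C(r_i, 2) ≤ C(142, 2) = 10011. By convexity Σ_i C(r_i, 2) ≥ 49·C(z/49, 2) = z(z − 49)/(2·49), giving z² − 49z − 49·142·141 ≤ 0 and hence z ≤ (1/2)[49 + √(2401 + 4·981078)] = (1/2)[49 + √3926713] ≈ (1/2)(49 + 1981.5936) = 1015.2968.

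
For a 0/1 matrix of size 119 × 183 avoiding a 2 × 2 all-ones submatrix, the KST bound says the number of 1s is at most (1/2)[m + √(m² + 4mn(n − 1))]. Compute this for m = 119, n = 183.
z(119, 183; 2, 2) ≤ (1/2)[119 + √(119² + 4·119·183·182)] = (1/2)[119 + √15867817] = 2051.2214

Kővári–Sós–Turán: let r_1, ..., r_119 be the row sums and z = Σ r_i the total number of 1s. Each pair of columns can share at most one row with both entries 1 (else a 2×2 all-ones block appears), so Σ_i C(r_i, 2) ≤ C(183, 2) = 16653. By convexity Σ_i C(r_i, 2) ≥ 119·C(z/119, 2) = z(z − 119)/(2·119), giving z² − 119z − 119·183·182 ≤ 0 and hence z ≤ (1/2)[119 + √(14161 + 4·3963414)] = (1/2)[119 + √15867817] ≈ (1/2)(119 + 3983.4429) = 2051.2214.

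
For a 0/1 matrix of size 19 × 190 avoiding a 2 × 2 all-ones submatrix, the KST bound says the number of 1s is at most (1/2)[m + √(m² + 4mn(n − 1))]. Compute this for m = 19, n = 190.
z(19, 190; 2, 2) ≤ (1/2)[19 + √(19² + 4·19·190·189)] = (1/2)[19 + √2729521] = 835.5631

Kővári–Sós–Turán: let r_1, ..., r_19 be the row sums and z = Σ r_i the total number of 1s. Each pair of columns can share at most one row with both entries 1 (else a 2×2 all-ones block appears), so Σ_i C(r_i, 2) ≤ C(190, 2) = 17955. By convexity Σ_i C(r_i, 2) ≥ 19·C(z/19, 2) = z(z − 19)/(2·19), giving z² − 19z − 19·190·189 ≤ 0 and hence z ≤ (1/2)[19 + √(361 + 4·682290)] = (1/2)[19 + √2729521] ≈ (1/2)(19 + 1652.1262) = 835.5631.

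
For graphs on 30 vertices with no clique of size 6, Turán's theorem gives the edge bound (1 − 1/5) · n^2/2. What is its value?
Turán density bound = (4/5) · 30^2/2 = 360

Turán's theorem: ex(n, K_{r+1}) is achieved by the complete r-partite Turán graph T(n, r) with parts as balanced as possible, and is at most (1 − 1/r) · n^2/2. For r = 5, n = 30: the density bound is (4/5) · 900/2 = 360. Since 5 ∣ 30, the Turán graph T(30, 5) has parts of equal size 6, and its edge count e(T(30, 5)) = 360 attains the density bound exactly.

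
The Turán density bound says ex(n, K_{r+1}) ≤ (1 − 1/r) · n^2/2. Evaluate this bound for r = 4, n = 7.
Turán density bound = (3/4) · 7^2/2 = 147/8 ≈ 18.375

Turán's theorem: ex(n, K_{r+1}) is achieved by the complete r-partite Turán graph T(n, r) with parts as balanced as possible, and is at most (1 − 1/r) · n^2/2. For r = 4, n = 7: the density bound is (3/4) · 49/2 = 147/8 ≈ 18.375. The integer-valued extremum is e(T(7, 4)) = 18, which is strictly less than the density bound 147/8 since 4 ∤ 7 (the parts of T(7, 4) cannot all be equal).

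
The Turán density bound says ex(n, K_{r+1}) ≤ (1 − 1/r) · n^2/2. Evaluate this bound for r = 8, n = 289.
Turán density bound = (7/8) · 289^2/2 = 584647/16 ≈ 36540.4375

Turán's theorem: ex(n, K_{r+1}) is achieved by the complete r-partite Turán graph T(n, r) with parts as balanced as possible, and is at most (1 − 1/r) · n^2/2. For r = 8, n = 289: the density bound is (7/8) · 83521/2 = 584647/16 ≈ 36540.4375. The integer-valued extremum is e(T(289, 8)) = 36540, which is strictly less than the density bound 584647/16 since 8 ∤ 289 (the parts of T(289, 8) cannot all be equal).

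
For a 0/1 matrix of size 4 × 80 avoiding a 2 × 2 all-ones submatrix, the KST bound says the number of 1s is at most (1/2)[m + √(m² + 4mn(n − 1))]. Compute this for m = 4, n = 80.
z(4, 80; 2, 2) ≤ (1/2)[4 + √(4² + 4·4·80·79)] = (1/2)[4 + √101136] = 161.0094

Kővári–Sós–Turán: let r_1, ..., r_4 be the row sums and z = Σ r_i the total number of 1s. Each pair of columns can share at most one row with both entries 1 (else a 2×2 all-ones block appears), so Σ_i C(r_i, 2) ≤ C(80, 2) = 3160. By convexity Σ_i C(r_i, 2) ≥ 4·C(z/4, 2) = z(z − 4)/(2·4), giving z² − 4z − 4·80·79 ≤ 0 and hence z ≤ (1/2)[4 + √(16 + 4·25280)] = (1/2)[4 + √101136] ≈ (1/2)(4 + 318.0189) = 161.0094.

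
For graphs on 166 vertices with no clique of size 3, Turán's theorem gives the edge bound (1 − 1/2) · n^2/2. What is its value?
Turán density bound = (1/2) · 166^2/2 = 6889

Turán's theorem: ex(n, K_{r+1}) is achieved by the complete r-partite Turán graph T(n, r) with parts as balanced as possible, and is at most (1 − 1/r) · n^2/2. For r = 2, n = 166: the density bound is (1/2) · 27556/2 = 6889. Since 2 ∣ 166, the Turán graph T(166, 2) has parts of equal size 83, and its edge count e(T(166, 2)) = 6889 attains the density bound exactly.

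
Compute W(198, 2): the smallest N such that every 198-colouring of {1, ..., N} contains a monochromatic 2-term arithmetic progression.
W(198, 2) = 198 + 1 = 199

A 2-term AP is any pair of integers, so a monochromatic 2-AP exists iff some colour is used at least twice. With 198 colours, the colouring i ↦ i on {1, ..., 198} uses each colour once, avoiding any monochromatic pair, so W(198, 2) > 198. For {1, ..., 199}, pigeonhole forces two integers of the same colour, which form a monochromatic 2-AP. Hence W(198, 2) = 199.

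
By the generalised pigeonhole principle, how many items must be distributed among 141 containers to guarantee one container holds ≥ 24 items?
n = (24 − 1)·141 + 1 = 3244

By the generalised pigeonhole principle, to guarantee some box contains ≥ r objects we need more than (r − 1) · k objects total. Threshold: n = (r − 1) · k + 1. With r = 24 and k = 141: n = 23 · 141 + 1 = 3243 + 1 = 3244. For n = 3243 = 23 · 141, we can put exactly 23 objects in every box, avoiding 24 in any single one — so 3244 is tight.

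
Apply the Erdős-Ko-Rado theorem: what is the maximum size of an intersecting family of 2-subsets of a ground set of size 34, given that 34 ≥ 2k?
max |F| = C(33, 1) = 33

The Erdős-Ko-Rado theorem states: for n ≥ 2k, an intersecting family of k-subsets of an n-element set has size at most C(n − 1, k − 1), with equality for 'star' families {A ⊆ [n] : |A| = k, i ∈ A} (fix an element i). For n = 34, k = 2: C(33, 1) = 33.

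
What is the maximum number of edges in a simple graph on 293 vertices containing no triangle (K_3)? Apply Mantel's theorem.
ex(293, K_3) = ⌊293^2/4⌋ = 21462

Mantel (1907): a triangle-free graph on n vertices has at most ⌊n^2/4⌋ edges, with equality for the complete bipartite graph K_{⌊n/2⌋, ⌈n/2⌉}. For n = 293: ⌊293^2/4⌋ = ⌊85849/4⌋ = 21462. The extremal graph is K_{146, 147}, which has 146·147 = 21462 edges.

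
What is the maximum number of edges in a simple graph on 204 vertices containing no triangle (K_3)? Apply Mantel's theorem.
ex(204, K_3) = ⌊204^2/4⌋ = 10404

Mantel (1907): a triangle-free graph on n vertices has at most ⌊n^2/4⌋ edges, with equality for the complete bipartite graph K_{⌊n/2⌋, ⌈n/2⌉}. For n = 204: ⌊204^2/4⌋ = ⌊41616/4⌋ = 10404. The extremal graph is K_{102, 102}, which has 102·102 = 10404 edges.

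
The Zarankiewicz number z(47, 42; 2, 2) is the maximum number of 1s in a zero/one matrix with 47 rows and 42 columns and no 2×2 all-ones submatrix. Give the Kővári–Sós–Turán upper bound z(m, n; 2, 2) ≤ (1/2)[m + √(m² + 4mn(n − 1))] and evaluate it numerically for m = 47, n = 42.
z(47, 42; 2, 2) ≤ (1/2)[47 + √(47² + 4·47·42·41)] = (1/2)[47 + √325945] = 308.958

Kővári–Sós–Turán: let r_1, ..., r_47 be the row sums and z = Σ r_i the total number of 1s. Each pair of columns can share at most one row with both entries 1 (else a 2×2 all-ones block appears), so Σ_i C(r_i, 2) ≤ C(42, 2) = 861. By convexity Σ_i C(r_i, 2) ≥ 47·C(z/47, 2) = z(z − 47)/(2·47), giving z² − 47z − 47·42·41 ≤ 0 and hence z ≤ (1/2)[47 + √(2209 + 4·80934)] = (1/2)[47 + √325945] ≈ (1/2)(47 + 570.9159) = 308.958.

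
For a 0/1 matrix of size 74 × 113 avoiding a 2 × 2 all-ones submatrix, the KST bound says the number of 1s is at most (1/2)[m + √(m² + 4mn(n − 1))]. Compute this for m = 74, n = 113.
z(74, 113; 2, 2) ≤ (1/2)[74 + √(74² + 4·74·113·112)] = (1/2)[74 + √3751652] = 1005.4591

Kővári–Sós–Turán: let r_1, ..., r_74 be the row sums and z = Σ r_i the total number of 1s. Each pair of columns can share at most one row with both entries 1 (else a 2×2 all-ones block appears), so Σ_i C(r_i, 2) ≤ C(113, 2) = 6328. By convexity Σ_i C(r_i, 2) ≥ 74·C(z/74, 2) = z(z − 74)/(2·74), giving z² − 74z − 74·113·112 ≤ 0 and hence z ≤ (1/2)[74 + √(5476 + 4·936544)] = (1/2)[74 + √3751652] ≈ (1/2)(74 + 1936.9182) = 1005.4591.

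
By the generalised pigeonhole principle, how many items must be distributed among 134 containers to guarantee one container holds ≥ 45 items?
n = (45 − 1)·134 + 1 = 5897

By the generalised pigeonhole principle, to guarantee some box contains ≥ r objects we need more than (r − 1) · k objects total. Threshold: n = (r − 1) · k + 1. With r = 45 and k = 134: n = 44 · 134 + 1 = 5896 + 1 = 5897. For n = 5896 = 44 · 134, we can put exactly 44 objects in every box, avoiding 45 in any single one — so 5897 is tight.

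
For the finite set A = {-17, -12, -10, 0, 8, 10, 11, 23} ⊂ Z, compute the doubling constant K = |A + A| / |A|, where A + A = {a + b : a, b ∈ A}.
K = |A + A| / |A| = 33/8

Enumerate A + A = {a + b : a, b ∈ A}. With |A| = 8, there are |A|^2 = 64 ordered sum pairs; collecting distinct values, A + A = {-34, -29, -27, -24, -22, -20, -17, -12, -10, -9, -7, -6, -4, -2, -1, 0, 1, 6, 8, 10, 11, 13, 16, 18, 19, 20, 21, 22, 23, 31, 33, 34, 46}, so |A + A| = 33. Thus K = 33/8. For comparison, the minimum possible |A + A| over all 8-element sets is 2·8 − 1 = 15 (so min K = 15/8), attained only by arithmetic progressions.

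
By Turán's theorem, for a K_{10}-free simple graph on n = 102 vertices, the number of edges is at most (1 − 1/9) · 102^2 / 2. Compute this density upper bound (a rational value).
Turán density bound = (8/9) · 102^2/2 = 4624

Turán's theorem: ex(n, K_{r+1}) is achieved by the complete r-partite Turán graph T(n, r) with parts as balanced as possible, and is at most (1 − 1/r) · n^2/2. For r = 9, n = 102: the density bound is (8/9) · 10404/2 = 4624. The integer-valued extremum is e(T(102, 9)) = 4623, which is strictly less than the density bound 4624 since 9 ∤ 102 (the parts of T(102, 9) cannot all be equal).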